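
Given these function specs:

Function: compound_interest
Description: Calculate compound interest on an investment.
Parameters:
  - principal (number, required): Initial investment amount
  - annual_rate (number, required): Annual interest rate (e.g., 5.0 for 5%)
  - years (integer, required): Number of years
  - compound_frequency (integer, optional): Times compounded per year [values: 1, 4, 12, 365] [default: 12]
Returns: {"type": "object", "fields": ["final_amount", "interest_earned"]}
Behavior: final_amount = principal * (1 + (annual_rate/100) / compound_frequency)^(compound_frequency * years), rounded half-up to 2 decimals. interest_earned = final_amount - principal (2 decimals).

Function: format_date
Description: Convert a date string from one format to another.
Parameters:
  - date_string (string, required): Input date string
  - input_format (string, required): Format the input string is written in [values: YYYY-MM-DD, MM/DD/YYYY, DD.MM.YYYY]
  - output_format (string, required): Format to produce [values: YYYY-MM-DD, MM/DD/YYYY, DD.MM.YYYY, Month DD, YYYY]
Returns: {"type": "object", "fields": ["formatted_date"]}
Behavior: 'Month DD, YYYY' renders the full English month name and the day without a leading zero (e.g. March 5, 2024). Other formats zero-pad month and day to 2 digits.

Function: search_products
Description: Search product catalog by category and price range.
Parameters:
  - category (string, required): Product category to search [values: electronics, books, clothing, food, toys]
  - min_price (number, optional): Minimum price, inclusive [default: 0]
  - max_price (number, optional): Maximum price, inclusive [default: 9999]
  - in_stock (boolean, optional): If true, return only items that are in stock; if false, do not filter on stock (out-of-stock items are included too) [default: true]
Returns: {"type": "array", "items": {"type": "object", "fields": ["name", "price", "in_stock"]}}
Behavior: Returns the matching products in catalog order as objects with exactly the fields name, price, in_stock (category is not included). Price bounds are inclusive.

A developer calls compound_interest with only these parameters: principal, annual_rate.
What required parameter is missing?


Required parameters: principal, annual_rate, years
Provided: principal, annual_rate
Missing: years
years


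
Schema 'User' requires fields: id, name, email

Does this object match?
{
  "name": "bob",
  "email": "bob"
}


Checking required fields...
Missing: id
Invalid - missing required field 'id'


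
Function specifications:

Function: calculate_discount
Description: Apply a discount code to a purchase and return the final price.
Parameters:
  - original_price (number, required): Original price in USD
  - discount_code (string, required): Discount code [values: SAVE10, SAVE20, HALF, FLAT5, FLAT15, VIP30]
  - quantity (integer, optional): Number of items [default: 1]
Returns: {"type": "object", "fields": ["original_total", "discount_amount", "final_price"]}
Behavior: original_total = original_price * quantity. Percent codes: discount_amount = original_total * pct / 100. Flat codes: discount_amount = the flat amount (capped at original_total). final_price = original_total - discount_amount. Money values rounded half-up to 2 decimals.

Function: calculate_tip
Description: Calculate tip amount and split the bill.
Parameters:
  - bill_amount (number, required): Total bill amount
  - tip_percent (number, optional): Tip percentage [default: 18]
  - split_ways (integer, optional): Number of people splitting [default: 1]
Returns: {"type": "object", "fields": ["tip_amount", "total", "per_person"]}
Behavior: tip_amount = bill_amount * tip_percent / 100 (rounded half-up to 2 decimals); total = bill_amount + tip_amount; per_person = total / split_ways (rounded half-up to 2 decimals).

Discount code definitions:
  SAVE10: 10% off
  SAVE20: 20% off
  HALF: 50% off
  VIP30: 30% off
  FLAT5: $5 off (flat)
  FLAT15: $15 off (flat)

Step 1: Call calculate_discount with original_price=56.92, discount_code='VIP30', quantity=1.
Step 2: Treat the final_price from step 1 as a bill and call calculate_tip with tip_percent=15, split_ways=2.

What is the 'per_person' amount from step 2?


Step 1: calculate_discount(original_price=56.92, discount_code=VIP30, quantity=1)
  original_total = 56.92 * 1 = 56.92
  VIP30 = 30% off: discount_amount = 56.92 * 30/100 = 17.076 -> 17.08
  final_price = 56.92 - 17.08 = 39.84
  -> final_price = 39.84
Step 2: calculate_tip(bill_amount=39.84, tip_percent=15, split_ways=2)
  tip_amount = 39.84 * 15/100 = 5.976 -> 5.98
  total = 39.84 + 5.98 = 45.82
  per_person = 45.82 / 2 = 22.91 -> 22.91
  -> per_person = 22.91
$22.91


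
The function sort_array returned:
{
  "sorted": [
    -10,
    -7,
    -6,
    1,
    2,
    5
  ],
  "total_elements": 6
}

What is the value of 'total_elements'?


6


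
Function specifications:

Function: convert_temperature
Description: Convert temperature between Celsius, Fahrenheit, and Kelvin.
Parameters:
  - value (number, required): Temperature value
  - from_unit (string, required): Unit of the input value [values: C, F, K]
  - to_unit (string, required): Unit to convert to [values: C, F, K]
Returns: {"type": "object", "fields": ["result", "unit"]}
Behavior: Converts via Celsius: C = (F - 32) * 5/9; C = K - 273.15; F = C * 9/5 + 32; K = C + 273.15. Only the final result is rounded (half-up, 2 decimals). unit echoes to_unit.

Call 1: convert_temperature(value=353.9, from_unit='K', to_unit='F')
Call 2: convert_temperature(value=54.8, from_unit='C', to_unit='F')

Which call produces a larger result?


Call 1:
  To C: 353.9 - 273.15 = 80.75
  To F: 80.75 * 9/5 + 32 = 177.35
  Round to 2 decimals: 177.35
  -> 177.35 F
Call 2:
  Input already in C: 54.8
  To F: 54.8 * 9/5 + 32 = 130.64
  Round to 2 decimals: 130.64
  -> 130.64 F
Call 1 (177.35 F)


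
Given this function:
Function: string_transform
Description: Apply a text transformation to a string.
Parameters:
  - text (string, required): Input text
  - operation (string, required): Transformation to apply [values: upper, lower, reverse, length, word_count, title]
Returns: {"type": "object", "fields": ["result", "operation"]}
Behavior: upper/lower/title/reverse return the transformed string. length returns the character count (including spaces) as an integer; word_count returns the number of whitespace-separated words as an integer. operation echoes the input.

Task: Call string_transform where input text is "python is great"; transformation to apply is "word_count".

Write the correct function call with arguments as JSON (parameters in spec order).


Mapping each described value to its parameter name:
  'Input text' -> text = "python is great"
  'Transformation to apply' -> operation = "word_count"
string_transform({"text": "python is great", "operation": "word_count"})


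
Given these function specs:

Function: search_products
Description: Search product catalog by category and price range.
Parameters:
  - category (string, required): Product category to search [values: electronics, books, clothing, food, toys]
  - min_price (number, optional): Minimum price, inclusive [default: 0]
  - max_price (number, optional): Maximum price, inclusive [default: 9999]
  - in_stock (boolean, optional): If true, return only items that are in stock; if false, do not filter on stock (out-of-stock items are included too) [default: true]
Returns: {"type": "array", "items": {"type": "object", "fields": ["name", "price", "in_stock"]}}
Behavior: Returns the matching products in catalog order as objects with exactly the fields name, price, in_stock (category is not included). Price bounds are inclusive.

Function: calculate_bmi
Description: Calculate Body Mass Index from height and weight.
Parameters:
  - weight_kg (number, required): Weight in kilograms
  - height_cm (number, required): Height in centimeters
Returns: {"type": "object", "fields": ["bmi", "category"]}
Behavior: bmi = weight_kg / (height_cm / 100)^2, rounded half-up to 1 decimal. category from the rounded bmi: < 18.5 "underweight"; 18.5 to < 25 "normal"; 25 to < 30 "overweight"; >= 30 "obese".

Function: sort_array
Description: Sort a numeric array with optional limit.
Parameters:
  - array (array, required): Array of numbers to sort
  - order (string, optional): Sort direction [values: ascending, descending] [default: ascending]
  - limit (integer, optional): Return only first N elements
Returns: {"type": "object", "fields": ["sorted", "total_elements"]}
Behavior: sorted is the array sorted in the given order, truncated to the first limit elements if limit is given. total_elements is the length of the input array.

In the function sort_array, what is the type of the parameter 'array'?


The sort_array spec declares:
  - array (array, required): Array of numbers to sort
Type:
array


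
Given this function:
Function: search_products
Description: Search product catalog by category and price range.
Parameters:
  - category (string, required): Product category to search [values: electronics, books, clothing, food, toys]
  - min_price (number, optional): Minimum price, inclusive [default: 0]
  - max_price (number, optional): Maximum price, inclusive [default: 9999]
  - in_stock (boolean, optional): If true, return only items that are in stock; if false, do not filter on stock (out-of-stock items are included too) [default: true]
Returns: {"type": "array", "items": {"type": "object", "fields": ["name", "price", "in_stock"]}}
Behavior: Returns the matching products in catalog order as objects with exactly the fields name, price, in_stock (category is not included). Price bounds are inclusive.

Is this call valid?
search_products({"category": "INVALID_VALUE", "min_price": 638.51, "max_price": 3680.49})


Checking parameter values...
Parameter 'category' has value 'INVALID_VALUE' not in allowed: electronics, books, clothing, food, toys
Invalid - 'category' must be one of electronics, books, clothing, food, toys


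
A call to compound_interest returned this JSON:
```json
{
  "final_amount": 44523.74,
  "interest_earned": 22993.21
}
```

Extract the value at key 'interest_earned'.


22993.21


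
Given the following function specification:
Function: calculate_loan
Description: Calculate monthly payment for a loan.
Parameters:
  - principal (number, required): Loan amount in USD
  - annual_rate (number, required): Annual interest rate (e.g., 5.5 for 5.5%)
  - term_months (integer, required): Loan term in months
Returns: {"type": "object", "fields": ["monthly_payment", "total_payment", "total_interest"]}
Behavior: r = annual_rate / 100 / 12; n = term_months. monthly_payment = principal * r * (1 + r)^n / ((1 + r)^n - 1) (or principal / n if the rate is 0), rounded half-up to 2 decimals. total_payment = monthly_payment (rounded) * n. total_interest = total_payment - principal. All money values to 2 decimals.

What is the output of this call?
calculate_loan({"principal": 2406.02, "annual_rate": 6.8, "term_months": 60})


r = 6.8 / 100 / 12 = 0.005666666667 (keep full precision)
(1 + r)^60 = 1.4035999
monthly_payment = 2406.02 * 0.005666666667 * 1.4035999 / (1.4035999 - 1) = 47.415374 -> 47.42
total_payment = 47.42 * 60 = 2845.20
total_interest = 2845.20 - 2406.02 = 439.18
Output:
{"monthly_payment": 47.42, "total_payment": 2845.2, "total_interest": 439.18}


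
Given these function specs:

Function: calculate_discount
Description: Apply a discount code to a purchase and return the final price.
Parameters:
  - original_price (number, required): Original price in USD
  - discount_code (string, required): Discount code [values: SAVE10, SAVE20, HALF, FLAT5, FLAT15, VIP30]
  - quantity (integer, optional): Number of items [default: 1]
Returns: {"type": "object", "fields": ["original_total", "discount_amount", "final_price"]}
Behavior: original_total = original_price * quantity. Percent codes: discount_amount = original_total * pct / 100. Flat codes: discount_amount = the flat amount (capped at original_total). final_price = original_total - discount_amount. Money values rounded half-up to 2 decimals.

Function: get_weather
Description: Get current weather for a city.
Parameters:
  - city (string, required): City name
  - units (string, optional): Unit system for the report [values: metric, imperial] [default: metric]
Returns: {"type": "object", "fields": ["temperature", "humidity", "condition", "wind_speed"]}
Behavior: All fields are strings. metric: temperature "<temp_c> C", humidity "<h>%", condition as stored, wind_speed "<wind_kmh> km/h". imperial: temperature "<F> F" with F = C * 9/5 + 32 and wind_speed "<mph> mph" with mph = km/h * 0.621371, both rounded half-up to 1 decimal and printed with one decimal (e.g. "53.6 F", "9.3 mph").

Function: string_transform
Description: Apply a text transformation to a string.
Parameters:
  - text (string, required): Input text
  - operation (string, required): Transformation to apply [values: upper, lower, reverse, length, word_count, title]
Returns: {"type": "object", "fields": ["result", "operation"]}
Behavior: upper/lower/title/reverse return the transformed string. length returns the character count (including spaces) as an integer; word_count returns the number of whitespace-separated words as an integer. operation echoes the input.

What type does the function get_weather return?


The get_weather spec declares Returns: {"type": "object", "fields": ["temperature", "humidity", "condition", "wind_speed"]}
Type:
object


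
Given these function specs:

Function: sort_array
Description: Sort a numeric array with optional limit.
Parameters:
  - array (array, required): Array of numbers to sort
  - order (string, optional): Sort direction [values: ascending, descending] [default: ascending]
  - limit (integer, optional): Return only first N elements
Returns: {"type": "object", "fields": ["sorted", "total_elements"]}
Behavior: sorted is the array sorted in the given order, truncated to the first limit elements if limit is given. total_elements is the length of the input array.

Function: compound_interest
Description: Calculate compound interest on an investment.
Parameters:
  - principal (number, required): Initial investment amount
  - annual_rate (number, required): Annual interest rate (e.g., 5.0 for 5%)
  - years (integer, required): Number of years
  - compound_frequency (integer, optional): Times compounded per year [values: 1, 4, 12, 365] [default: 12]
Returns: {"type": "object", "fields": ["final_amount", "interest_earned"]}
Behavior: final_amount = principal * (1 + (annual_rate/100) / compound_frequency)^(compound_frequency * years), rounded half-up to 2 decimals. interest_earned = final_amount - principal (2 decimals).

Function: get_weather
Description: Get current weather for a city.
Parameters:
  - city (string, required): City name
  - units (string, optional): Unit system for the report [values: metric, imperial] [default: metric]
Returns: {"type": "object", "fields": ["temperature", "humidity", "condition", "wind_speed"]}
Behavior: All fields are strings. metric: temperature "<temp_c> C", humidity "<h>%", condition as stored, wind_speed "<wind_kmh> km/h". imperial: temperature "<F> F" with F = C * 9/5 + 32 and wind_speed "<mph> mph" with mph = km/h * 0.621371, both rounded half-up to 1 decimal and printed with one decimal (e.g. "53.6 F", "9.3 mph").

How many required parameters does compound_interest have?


Parameters of compound_interest: principal (required), annual_rate (required), years (required), compound_frequency (optional)
Required count:
3


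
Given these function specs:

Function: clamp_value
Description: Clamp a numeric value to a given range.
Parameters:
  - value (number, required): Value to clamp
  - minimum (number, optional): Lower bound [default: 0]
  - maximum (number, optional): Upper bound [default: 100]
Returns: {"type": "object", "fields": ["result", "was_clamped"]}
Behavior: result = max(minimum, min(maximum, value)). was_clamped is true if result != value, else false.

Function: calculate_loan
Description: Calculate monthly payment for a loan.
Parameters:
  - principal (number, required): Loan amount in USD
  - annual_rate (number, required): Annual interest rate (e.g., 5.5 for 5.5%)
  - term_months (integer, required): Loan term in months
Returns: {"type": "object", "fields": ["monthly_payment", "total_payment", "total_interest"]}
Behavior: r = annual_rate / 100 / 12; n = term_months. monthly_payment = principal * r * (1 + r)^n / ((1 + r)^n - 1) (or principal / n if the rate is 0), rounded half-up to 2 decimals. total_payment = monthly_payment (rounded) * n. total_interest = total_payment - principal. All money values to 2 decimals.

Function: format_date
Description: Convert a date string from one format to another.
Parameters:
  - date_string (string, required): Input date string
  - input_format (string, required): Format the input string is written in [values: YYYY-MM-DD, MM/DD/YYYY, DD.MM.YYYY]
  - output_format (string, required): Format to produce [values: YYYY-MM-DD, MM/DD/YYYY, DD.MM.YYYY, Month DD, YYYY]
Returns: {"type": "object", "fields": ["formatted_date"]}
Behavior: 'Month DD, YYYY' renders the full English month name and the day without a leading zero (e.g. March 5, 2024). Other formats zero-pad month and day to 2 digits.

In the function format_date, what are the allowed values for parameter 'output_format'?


The format_date spec declares:
  - output_format (string, required): Format to produce [values: YYYY-MM-DD, MM/DD/YYYY, DD.MM.YYYY, Month DD, YYYY]
Allowed values:
YYYY-MM-DD, MM/DD/YYYY, DD.MM.YYYY, Month DD, YYYY


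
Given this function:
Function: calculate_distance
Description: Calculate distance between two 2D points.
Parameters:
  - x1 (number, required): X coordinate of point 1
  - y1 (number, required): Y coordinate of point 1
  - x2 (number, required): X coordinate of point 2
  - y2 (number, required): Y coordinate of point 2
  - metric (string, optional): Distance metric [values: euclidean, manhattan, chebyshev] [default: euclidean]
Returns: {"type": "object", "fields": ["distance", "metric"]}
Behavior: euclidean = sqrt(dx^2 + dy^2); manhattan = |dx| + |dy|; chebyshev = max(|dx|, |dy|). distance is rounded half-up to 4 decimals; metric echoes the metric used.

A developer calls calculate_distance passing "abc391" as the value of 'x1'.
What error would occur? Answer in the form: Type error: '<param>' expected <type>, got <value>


Spec: 'x1' is declared as number; "abc391" is a string.
Type error: 'x1' expected number, got "abc391"


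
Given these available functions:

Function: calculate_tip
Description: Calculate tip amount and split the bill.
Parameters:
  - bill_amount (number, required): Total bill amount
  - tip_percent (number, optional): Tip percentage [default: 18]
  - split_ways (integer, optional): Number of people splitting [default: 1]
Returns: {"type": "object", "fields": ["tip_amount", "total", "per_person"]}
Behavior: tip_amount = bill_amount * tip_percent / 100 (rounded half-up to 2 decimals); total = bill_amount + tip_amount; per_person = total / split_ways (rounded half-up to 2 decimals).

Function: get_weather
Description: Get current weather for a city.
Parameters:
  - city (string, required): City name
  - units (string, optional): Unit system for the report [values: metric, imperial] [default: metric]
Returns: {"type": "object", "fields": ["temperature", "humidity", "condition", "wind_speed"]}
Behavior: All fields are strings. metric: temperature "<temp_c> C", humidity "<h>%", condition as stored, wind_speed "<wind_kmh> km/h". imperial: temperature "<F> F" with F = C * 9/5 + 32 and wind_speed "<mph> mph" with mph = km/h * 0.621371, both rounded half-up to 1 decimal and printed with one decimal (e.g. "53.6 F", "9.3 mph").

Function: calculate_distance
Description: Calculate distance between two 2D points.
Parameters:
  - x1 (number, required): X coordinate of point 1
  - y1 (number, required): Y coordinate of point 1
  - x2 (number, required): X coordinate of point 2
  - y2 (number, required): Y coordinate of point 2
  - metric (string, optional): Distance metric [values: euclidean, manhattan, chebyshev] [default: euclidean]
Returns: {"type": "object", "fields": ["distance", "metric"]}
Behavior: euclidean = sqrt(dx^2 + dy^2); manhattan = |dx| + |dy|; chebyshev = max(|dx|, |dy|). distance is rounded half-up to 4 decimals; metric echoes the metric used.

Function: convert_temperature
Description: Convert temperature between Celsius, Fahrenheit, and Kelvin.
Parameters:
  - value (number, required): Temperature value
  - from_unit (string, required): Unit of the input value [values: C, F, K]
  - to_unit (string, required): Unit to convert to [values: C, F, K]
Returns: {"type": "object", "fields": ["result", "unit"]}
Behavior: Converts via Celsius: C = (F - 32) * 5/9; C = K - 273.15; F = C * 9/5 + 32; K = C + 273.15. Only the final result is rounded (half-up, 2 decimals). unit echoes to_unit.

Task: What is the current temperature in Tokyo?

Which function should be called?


The task needs a function whose description is: Get current weather for a city.
get_weather


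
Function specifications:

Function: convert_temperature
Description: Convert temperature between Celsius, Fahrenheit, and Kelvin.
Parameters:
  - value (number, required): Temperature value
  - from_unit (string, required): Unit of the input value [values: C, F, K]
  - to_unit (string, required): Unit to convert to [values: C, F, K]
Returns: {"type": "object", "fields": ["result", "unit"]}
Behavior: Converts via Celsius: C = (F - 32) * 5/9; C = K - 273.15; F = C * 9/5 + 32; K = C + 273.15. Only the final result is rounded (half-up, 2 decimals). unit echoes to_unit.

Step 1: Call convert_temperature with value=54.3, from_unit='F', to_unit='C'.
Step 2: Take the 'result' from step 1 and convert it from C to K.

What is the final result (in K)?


Step 1: convert_temperature(value=54.3, from_unit=F, to_unit=C)
  To C: (54.3 - 32) * 5/9 = 12.388889
  Target is C: 12.388889
  Round to 2 decimals: 12.39
  -> result = 12.39 C
Step 2: convert_temperature(value=12.39, from_unit=C, to_unit=K)
  Input already in C: 12.39
  To K: 12.39 + 273.15 = 285.54
  Round to 2 decimals: 285.54
  -> result = 285.54 K
285.54 K


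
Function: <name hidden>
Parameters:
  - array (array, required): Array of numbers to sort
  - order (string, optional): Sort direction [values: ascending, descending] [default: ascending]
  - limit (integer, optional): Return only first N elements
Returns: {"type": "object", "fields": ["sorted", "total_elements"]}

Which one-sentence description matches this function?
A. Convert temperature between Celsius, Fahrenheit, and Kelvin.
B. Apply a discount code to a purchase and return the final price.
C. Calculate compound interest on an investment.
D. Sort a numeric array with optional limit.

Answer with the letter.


Parameters array, order, limit and return ["sorted", "total_elements"] fit: Sort a numeric array with optional limit.
D


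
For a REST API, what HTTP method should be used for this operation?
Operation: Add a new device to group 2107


GET = read, POST = create, PUT = update/replace, DELETE = remove
This operation is a create.
POST


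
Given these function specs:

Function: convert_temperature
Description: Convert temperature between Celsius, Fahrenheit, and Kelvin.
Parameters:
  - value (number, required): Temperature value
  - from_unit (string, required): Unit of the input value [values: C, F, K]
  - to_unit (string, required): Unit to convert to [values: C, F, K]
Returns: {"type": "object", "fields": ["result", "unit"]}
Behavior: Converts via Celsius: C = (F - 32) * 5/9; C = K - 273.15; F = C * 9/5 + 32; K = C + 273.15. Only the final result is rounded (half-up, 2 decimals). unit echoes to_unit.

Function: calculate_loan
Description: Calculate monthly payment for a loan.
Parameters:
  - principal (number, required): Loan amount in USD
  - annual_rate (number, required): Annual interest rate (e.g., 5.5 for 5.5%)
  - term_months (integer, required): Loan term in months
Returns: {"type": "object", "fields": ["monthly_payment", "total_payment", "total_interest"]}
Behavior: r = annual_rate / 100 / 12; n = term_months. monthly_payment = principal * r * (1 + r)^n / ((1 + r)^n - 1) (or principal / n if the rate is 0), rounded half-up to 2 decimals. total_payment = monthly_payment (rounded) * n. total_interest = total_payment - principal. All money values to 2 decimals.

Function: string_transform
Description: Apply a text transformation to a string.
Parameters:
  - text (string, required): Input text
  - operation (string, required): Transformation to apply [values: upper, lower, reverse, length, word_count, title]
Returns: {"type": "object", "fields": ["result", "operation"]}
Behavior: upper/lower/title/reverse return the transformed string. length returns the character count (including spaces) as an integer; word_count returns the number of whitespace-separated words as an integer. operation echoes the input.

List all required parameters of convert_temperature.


Parameters of convert_temperature and their required/optional flag:
  value: required
  from_unit: required
  to_unit: required
from_unit, to_unit, value


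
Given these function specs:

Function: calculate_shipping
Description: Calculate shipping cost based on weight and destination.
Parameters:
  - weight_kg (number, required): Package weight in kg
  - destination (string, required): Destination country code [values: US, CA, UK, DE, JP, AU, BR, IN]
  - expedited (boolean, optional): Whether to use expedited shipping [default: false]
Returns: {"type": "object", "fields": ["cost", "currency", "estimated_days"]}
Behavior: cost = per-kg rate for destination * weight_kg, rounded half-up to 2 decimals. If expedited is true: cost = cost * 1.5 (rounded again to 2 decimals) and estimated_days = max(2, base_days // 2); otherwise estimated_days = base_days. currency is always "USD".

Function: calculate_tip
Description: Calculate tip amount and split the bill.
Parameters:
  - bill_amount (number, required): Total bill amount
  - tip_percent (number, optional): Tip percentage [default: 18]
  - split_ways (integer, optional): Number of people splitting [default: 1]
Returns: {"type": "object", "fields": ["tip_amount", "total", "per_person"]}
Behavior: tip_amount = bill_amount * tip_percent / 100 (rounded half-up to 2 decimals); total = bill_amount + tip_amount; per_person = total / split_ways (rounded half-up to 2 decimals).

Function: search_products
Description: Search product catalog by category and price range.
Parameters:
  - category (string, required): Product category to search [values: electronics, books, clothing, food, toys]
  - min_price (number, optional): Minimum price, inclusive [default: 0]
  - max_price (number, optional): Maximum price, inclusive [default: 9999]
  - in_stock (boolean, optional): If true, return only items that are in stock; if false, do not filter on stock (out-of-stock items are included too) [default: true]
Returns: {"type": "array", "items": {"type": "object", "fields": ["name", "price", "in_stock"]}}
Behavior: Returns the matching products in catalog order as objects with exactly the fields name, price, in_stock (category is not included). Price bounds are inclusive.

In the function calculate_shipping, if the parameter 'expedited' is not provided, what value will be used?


The calculate_shipping spec declares:
  - expedited (boolean, optional): Whether to use expedited shipping [default: false]
Default:
false


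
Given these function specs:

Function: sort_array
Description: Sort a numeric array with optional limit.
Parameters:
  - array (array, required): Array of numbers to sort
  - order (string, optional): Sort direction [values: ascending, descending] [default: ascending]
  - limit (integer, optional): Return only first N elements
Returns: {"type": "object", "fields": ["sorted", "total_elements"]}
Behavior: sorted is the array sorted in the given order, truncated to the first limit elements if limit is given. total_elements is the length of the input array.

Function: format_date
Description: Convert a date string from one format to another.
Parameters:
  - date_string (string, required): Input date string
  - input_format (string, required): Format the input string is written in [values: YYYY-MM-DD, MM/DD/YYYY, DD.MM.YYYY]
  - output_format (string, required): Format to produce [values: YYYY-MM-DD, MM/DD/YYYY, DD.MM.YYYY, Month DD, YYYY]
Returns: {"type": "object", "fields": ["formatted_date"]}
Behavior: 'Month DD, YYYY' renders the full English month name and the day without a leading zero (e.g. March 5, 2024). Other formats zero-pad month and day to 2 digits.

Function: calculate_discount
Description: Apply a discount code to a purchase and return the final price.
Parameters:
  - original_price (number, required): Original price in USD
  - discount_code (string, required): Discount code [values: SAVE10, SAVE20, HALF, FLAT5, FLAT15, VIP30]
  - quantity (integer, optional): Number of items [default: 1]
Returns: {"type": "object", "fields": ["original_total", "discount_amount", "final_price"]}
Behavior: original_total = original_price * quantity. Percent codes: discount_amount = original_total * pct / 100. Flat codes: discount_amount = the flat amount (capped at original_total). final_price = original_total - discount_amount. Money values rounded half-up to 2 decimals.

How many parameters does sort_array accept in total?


Parameters of sort_array: array (required), order (optional), limit (optional)
Total:
3


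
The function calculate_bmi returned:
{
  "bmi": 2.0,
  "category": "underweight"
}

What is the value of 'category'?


underweight


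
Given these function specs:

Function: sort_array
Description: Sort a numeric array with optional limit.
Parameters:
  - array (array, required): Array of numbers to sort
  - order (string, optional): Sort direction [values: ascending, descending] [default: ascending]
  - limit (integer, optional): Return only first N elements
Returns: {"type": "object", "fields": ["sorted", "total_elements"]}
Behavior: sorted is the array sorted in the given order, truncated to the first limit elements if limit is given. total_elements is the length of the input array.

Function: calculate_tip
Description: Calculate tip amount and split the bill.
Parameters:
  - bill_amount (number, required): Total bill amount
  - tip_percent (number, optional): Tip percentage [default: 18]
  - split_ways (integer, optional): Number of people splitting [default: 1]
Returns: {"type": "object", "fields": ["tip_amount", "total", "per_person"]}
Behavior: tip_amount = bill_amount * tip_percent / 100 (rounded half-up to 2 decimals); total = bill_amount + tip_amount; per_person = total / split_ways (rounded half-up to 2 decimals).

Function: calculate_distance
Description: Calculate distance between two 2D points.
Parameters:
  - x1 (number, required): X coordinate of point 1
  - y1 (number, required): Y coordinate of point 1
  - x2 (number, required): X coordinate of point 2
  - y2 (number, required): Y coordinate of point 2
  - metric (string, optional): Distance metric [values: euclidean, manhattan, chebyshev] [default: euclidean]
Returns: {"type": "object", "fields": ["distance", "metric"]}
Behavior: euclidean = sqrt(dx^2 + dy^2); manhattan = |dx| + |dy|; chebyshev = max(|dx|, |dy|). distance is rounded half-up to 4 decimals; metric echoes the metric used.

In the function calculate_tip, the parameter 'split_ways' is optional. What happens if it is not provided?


The calculate_tip spec declares:
  - split_ways (integer, optional): Number of people splitting [default: 1]
It defaults to 1


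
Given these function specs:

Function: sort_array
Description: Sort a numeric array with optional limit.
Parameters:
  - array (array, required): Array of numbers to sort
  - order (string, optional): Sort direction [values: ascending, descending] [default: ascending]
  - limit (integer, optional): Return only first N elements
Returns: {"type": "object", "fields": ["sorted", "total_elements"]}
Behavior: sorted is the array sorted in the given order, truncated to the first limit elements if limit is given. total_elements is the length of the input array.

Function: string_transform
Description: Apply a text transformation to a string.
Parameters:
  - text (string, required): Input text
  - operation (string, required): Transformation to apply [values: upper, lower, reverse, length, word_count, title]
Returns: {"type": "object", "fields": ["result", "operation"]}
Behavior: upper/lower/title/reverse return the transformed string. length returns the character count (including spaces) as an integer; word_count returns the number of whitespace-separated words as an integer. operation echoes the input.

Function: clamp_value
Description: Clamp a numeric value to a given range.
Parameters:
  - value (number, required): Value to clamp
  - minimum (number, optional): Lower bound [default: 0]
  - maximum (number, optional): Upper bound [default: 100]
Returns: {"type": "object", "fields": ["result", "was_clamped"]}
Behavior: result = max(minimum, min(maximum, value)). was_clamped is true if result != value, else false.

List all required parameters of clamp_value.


Parameters of clamp_value and their required/optional flag:
  value: required
  minimum: optional
  maximum: optional
value


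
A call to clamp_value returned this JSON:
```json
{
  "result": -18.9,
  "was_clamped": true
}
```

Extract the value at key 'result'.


-18.9


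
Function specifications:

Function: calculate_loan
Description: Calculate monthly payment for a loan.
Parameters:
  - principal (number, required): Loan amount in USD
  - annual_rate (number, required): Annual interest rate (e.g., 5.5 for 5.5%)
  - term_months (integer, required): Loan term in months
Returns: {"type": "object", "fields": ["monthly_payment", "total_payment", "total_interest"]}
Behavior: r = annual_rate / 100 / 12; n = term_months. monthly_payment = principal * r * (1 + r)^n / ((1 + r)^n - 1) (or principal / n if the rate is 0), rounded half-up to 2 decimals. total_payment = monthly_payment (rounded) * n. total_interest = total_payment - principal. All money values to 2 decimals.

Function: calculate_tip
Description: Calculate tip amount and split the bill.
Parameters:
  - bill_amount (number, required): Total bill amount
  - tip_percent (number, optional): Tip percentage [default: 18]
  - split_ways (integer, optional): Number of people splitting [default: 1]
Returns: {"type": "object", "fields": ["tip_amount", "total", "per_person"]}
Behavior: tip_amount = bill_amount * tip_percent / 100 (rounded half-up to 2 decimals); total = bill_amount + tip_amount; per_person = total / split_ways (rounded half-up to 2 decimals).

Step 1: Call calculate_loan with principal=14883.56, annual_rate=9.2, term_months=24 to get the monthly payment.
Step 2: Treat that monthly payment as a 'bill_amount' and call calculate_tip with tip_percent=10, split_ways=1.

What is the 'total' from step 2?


Step 1: calculate_loan(principal=14883.56, annual_rate=9.2, term_months=24)
  r = 9.2 / 100 / 12 = 0.007666666667 (keep full precision)
  (1 + r)^24 = 1.20117261
  monthly_payment = 14883.56 * 0.007666666667 * 1.20117261 / (1.20117261 - 1) = 681.318186 -> 681.32
  total_payment = 681.32 * 24 = 16351.68
  total_interest = 16351.68 - 14883.56 = 1468.12
  -> monthly_payment = 681.32
Step 2: calculate_tip(bill_amount=681.32, tip_percent=10, split_ways=1)
  tip_amount = 681.32 * 10/100 = 68.132 -> 68.13
  total = 681.32 + 68.13 = 749.45
  per_person = 749.45 / 1 = 749.45 -> 749.45
  -> total = 749.45
$749.45


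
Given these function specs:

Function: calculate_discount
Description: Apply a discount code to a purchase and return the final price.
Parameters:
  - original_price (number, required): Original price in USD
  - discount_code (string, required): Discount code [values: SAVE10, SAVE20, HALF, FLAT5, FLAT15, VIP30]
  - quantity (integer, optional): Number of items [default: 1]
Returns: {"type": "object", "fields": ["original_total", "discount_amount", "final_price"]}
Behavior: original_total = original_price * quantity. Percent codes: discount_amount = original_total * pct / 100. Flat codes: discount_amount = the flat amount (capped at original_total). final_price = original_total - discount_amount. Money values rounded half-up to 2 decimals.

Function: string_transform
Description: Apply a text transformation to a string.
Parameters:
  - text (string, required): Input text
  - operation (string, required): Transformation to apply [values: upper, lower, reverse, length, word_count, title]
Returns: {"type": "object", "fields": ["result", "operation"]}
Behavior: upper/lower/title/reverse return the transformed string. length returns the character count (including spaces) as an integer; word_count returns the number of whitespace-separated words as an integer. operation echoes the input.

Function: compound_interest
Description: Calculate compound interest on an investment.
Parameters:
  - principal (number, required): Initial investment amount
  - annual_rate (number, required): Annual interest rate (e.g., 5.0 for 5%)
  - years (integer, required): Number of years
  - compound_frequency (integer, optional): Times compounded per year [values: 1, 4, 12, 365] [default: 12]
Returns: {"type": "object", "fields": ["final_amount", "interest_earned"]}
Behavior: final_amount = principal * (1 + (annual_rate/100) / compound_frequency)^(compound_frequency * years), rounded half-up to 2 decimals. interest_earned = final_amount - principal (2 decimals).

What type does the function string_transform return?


The string_transform spec declares Returns: {"type": "object", "fields": ["result", "operation"]}
Type:
object


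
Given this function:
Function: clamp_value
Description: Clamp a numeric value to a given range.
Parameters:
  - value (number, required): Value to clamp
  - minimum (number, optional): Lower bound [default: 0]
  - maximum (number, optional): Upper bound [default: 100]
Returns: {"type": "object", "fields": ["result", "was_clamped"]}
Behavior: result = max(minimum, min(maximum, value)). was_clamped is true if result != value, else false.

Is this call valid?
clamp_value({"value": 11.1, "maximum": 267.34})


Checking all required parameters present and types match... All valid.
Valid


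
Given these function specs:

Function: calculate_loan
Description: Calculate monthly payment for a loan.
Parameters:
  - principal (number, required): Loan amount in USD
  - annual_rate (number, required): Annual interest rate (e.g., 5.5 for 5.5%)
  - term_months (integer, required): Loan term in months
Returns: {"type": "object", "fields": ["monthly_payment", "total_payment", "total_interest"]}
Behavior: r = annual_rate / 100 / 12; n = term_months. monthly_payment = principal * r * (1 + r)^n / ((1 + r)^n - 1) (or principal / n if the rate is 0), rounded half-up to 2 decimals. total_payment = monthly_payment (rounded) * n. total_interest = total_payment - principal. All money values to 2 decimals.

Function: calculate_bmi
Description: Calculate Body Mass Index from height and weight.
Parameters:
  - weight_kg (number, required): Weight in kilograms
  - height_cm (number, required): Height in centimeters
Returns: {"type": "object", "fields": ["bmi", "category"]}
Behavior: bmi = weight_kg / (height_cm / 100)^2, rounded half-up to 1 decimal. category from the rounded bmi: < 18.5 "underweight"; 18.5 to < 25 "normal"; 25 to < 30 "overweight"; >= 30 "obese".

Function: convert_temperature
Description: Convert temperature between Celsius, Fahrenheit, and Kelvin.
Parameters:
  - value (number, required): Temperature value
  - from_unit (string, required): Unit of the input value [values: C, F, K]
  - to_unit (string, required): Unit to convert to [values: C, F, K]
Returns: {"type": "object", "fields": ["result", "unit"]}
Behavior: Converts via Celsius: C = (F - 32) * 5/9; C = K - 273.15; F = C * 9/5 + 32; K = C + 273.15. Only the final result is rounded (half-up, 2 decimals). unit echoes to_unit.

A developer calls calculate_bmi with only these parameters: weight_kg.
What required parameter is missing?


Required parameters: weight_kg, height_cm
Provided: weight_kg
Missing: height_cm
height_cm


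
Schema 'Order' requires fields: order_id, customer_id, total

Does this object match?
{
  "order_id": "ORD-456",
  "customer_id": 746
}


Checking required fields...
Missing: total
Invalid - missing required field 'total'
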